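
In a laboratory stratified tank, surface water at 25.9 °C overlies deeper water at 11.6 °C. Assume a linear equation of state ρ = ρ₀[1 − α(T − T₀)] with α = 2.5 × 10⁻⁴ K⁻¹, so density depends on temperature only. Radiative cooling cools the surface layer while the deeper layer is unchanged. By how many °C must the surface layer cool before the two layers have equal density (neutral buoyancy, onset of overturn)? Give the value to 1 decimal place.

With temperature the only control, equal density requires T_surf′ = T_deep.
T_surf′ = 11.6 °C.
Cooling required: 25.9 − 11.6 = 14.3 °C.

14.3 °C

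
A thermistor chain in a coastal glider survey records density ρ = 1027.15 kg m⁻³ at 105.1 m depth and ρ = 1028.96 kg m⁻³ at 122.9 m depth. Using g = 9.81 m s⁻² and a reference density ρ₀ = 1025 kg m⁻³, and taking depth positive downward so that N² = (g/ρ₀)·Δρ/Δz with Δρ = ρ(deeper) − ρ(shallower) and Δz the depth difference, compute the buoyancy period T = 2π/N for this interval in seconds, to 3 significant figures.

201 s

Δρ = 1028.96 − 1027.15 = 1.81 kg m⁻³ over Δz = 122.9 − 105.1 = 17.8 m.
N² = (9.81/1025) × (1.81/17.8) = 9.7320 × 10⁻⁴ s⁻².
N = √(9.7320 × 10⁻⁴) = 0.031196 rad s⁻¹, so T = 2π/N = 201.41 s ≈ 201 s.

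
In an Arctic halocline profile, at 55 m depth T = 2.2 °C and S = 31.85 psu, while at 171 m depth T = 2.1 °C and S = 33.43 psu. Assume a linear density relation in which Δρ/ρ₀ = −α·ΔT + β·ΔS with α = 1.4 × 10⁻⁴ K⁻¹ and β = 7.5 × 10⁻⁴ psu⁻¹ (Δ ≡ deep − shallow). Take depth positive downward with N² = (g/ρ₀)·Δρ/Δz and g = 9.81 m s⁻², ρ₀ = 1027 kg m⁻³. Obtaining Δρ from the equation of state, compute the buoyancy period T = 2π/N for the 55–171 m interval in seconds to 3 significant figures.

624 s

ΔT = -0.1 K, ΔS = +1.58 psu (deep − shallow).
Δρ/ρ₀ = −αΔT + βΔS = 1.40 × 10⁻⁵ + 1.185 × 10⁻³ = 1.199 × 10⁻³, so Δρ ≈ 1.231 kg m⁻³.
N² = (g/ρ₀)·Δρ/Δz = g·(Δρ/ρ₀)/Δz = 9.81 × 1.199 × 10⁻³ / 116 = 1.0140 × 10⁻⁴ s⁻².
N = √(1.0140 × 10⁻⁴) = 0.010070 rad s⁻¹ → T = 2π/N = 623.95 s ≈ 624 s.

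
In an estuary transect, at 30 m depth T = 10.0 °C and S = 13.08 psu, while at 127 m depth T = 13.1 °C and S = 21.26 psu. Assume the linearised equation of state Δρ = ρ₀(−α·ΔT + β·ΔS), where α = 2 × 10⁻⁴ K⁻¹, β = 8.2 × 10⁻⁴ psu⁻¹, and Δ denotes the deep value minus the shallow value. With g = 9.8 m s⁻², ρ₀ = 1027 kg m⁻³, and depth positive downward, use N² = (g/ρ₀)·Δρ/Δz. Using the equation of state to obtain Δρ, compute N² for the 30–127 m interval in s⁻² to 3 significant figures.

ΔT = +3.1 K, ΔS = +8.18 psu (deep − shallow).
Δρ/ρ₀ = −αΔT + βΔS = -6.20 × 10⁻⁴ + 6.7076 × 10⁻³ = 6.0876 × 10⁻³, so Δρ ≈ 6.252 kg m⁻³.
N² = (g/ρ₀)·Δρ/Δz = g·(Δρ/ρ₀)/Δz = 9.8 × 6.0876 × 10⁻³ / 97 = 6.1504 × 10⁻⁴ s⁻² ≈ 6.15 × 10⁻⁴ s⁻².

6.15 × 10⁻⁴ s⁻²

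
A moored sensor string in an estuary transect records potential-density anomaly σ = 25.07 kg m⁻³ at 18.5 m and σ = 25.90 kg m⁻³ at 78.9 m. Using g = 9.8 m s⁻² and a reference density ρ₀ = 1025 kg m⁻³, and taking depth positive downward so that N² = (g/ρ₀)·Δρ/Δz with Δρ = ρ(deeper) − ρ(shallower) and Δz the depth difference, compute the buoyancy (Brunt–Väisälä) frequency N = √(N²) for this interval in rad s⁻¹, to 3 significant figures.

Δρ = 1025.90 − 1025.07 = 0.83 kg m⁻³ over Δz = 78.9 − 18.5 = 60.4 m.
N² = (9.8/1025) × (0.83/60.4) = 1.3138 × 10⁻⁴ s⁻².
N = √(1.3138 × 10⁻⁴) = 0.011462 rad s⁻¹ ≈ 0.0115 rad s⁻¹.

0.0115 rad s⁻¹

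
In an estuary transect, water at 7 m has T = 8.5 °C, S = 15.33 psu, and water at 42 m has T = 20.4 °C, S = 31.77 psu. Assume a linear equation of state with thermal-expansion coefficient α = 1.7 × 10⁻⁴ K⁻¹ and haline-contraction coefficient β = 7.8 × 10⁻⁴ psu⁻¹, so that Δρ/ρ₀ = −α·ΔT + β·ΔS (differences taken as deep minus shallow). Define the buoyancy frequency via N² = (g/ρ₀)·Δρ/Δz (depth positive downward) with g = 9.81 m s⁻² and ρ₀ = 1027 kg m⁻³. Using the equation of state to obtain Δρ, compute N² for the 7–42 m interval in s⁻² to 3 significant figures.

3.03 × 10⁻³ s⁻²

ΔT = +11.9 K, ΔS = +16.44 psu (deep − shallow).
Δρ/ρ₀ = −αΔT + βΔS = -2.023 × 10⁻³ + 0.0128232 = 0.0108002, so Δρ ≈ 11.09 kg m⁻³.
N² = (g/ρ₀)·Δρ/Δz = g·(Δρ/ρ₀)/Δz = 9.81 × 0.0108002 / 35 = 3.0271 × 10⁻³ s⁻² ≈ 3.03 × 10⁻³ s⁻².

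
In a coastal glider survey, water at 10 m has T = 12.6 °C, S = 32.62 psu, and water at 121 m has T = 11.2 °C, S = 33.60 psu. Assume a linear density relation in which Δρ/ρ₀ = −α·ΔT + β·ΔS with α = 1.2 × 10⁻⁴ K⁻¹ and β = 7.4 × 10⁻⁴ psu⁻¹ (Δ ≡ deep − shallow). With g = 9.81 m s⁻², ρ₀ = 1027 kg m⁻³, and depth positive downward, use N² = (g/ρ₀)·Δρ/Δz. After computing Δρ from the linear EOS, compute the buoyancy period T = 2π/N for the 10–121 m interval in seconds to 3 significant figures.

ΔT = -1.4 K, ΔS = +0.98 psu (deep − shallow).
Δρ/ρ₀ = −αΔT + βΔS = 1.68 × 10⁻⁴ + 7.252 × 10⁻⁴ = 8.932 × 10⁻⁴, so Δρ ≈ 0.9173 kg m⁻³.
N² = (g/ρ₀)·Δρ/Δz = g·(Δρ/ρ₀)/Δz = 9.81 × 8.932 × 10⁻⁴ / 111 = 7.8940 × 10⁻⁵ s⁻².
N = √(7.8940 × 10⁻⁵) = 8.8848 × 10⁻³ rad s⁻¹ → T = 2π/N = 707.18 s ≈ 707 s.

707 s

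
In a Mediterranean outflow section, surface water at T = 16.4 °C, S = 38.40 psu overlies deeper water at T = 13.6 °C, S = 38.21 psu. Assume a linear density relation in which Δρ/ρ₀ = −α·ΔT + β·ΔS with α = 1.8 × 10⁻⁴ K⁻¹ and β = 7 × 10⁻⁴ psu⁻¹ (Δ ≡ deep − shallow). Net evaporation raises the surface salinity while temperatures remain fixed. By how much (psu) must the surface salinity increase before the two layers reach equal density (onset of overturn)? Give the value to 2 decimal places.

0.53 psu

Neutral buoyancy requires −α(T_deep − T_surf) + β(S_deep − S_surf′) = 0.
S_surf′ = S_deep − (α/β)·ΔT = 38.21 − (1.8 × 10⁻⁴/7 × 10⁻⁴)·(-2.8) = 38.9300 psu.
Increase required: 38.9300 − 38.40 = 0.5300 psu.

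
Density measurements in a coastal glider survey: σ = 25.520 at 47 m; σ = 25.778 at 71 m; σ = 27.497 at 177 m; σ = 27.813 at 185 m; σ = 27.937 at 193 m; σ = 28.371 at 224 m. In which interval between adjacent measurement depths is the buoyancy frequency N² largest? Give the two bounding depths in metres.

Compute the density gradient over each adjacent pair:
  47–71 m: Δρ/Δz = 0.258/24 = 0.011 kg m⁻⁴
  71–177 m: Δρ/Δz = 1.719/106 = 0.016 kg m⁻⁴
  177–185 m: Δρ/Δz = 0.316/8 = 0.040 kg m⁻⁴
  185–193 m: Δρ/Δz = 0.124/8 = 0.015 kg m⁻⁴
  193–224 m: Δρ/Δz = 0.434/31 = 0.014 kg m⁻⁴
The largest gradient is in the 177–185 m interval — the pycnocline.

177–185 m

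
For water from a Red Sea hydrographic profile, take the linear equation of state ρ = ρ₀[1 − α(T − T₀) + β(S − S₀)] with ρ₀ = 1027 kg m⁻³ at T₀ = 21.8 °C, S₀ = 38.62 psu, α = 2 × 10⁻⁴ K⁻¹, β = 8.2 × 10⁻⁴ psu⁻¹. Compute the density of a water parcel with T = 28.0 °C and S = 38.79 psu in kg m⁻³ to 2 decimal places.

T − T₀ = +6.2 K, S − S₀ = +0.17 psu.
Bracket = 1 − α·(+6.2) + β·(+0.17) = 1 + (-1.1006 × 10⁻³) = 0.9988994.
ρ = 1027 × 0.9988994 = 1025.87 kg m⁻³.

1025.87 kg m⁻³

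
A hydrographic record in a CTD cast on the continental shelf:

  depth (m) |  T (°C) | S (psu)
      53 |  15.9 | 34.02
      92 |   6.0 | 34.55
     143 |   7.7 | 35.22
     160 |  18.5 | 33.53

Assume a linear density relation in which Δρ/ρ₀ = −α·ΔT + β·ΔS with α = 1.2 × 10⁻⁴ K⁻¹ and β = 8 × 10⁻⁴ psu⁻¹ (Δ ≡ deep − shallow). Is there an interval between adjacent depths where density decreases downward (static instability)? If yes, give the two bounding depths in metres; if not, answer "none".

Evaluate Δρ/ρ₀ = −αΔT + βΔS across each adjacent pair:
  53–92 m: −αΔT+βΔS = −(1.2 × 10⁻⁴)(-9.9)+(8 × 10⁻⁴)(+0.53) = 1.6 × 10⁻³ → stable
  92–143 m: −αΔT+βΔS = −(1.2 × 10⁻⁴)(+1.7)+(8 × 10⁻⁴)(+0.67) = 3.3 × 10⁻⁴ → stable
  143–160 m: −αΔT+βΔS = −(1.2 × 10⁻⁴)(+10.8)+(8 × 10⁻⁴)(-1.69) = -2.6 × 10⁻³ → UNSTABLE
The 143–160 m interval has Δρ < 0: lighter water underlies denser water.

143–160 m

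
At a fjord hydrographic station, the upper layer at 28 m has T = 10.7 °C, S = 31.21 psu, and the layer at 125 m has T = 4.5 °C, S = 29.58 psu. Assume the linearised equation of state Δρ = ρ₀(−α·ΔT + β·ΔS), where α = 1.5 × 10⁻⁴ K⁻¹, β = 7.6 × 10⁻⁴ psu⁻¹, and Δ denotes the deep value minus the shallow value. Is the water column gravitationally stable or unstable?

ΔT = 4.5 − 10.7 = -6.2 K and ΔS = 29.58 − 31.21 = -1.63 psu (deep − shallow).
−αΔT = 9.30 × 10⁻⁴; βΔS = -1.2388 × 10⁻³; sum Δρ/ρ₀ = -3.088 × 10⁻⁴.
Δρ/ρ₀ < 0, so Δρ < 0: deeper water is lighter → statically unstable; the column would overturn.

unstable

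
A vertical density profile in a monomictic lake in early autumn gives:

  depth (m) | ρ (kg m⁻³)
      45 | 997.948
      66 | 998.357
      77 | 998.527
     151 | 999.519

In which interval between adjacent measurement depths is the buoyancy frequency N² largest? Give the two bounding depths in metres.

45–66 m

Compute the density gradient over each adjacent pair:
  45–66 m: Δρ/Δz = 0.409/21 = 0.019 kg m⁻⁴
  66–77 m: Δρ/Δz = 0.170/11 = 0.015 kg m⁻⁴
  77–151 m: Δρ/Δz = 0.992/74 = 0.013 kg m⁻⁴
The largest gradient is in the 45–66 m interval — the pycnocline.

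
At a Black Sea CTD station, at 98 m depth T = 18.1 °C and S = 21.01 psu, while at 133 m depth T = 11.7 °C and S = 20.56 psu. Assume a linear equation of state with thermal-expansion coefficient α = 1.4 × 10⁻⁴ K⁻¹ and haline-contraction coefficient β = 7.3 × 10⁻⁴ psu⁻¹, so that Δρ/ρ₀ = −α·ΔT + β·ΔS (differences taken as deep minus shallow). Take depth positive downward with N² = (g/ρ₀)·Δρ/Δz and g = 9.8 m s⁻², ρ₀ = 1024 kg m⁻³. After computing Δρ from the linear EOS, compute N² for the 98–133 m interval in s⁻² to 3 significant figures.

1.59 × 10⁻⁴ s⁻²

ΔT = -6.4 K, ΔS = -0.45 psu (deep − shallow).
Δρ/ρ₀ = −αΔT + βΔS = 8.96 × 10⁻⁴ − 3.285 × 10⁻⁴ = 5.675 × 10⁻⁴, so Δρ ≈ 0.5811 kg m⁻³.
N² = (g/ρ₀)·Δρ/Δz = g·(Δρ/ρ₀)/Δz = 9.8 × 5.675 × 10⁻⁴ / 35 = 1.5890 × 10⁻⁴ s⁻² ≈ 1.59 × 10⁻⁴ s⁻².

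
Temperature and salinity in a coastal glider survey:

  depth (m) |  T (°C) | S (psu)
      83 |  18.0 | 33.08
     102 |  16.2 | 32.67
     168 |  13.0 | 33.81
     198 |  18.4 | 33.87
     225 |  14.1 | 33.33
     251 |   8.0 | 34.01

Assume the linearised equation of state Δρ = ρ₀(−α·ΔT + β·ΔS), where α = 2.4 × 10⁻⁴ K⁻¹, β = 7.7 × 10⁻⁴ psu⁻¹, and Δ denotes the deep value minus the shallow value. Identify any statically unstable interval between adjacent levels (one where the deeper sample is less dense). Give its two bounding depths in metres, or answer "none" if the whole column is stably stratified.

Evaluate Δρ/ρ₀ = −αΔT + βΔS across each adjacent pair:
  83–102 m: −αΔT+βΔS = −(2.4 × 10⁻⁴)(-1.8)+(7.7 × 10⁻⁴)(-0.41) = 1.2 × 10⁻⁴ → stable
  102–168 m: −αΔT+βΔS = −(2.4 × 10⁻⁴)(-3.2)+(7.7 × 10⁻⁴)(+1.14) = 1.6 × 10⁻³ → stable
  168–198 m: −αΔT+βΔS = −(2.4 × 10⁻⁴)(+5.4)+(7.7 × 10⁻⁴)(+0.06) = -1.2 × 10⁻³ → UNSTABLE
  198–225 m: −αΔT+βΔS = −(2.4 × 10⁻⁴)(-4.3)+(7.7 × 10⁻⁴)(-0.54) = 6.2 × 10⁻⁴ → stable
  225–251 m: −αΔT+βΔS = −(2.4 × 10⁻⁴)(-6.1)+(7.7 × 10⁻⁴)(+0.68) = 2.0 × 10⁻³ → stable
The 168–198 m interval has Δρ < 0: lighter water underlies denser water.

168–198 m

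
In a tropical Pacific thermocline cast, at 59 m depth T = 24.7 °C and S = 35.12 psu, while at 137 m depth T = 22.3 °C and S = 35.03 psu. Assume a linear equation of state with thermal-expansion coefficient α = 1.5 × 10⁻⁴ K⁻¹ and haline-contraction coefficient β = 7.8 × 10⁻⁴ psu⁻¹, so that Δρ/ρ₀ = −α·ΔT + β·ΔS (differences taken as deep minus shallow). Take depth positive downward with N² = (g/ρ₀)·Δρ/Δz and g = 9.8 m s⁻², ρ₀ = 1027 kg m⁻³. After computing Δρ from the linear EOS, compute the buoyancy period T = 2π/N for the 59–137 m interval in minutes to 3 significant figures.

ΔT = -2.4 K, ΔS = -0.09 psu (deep − shallow).
Δρ/ρ₀ = −αΔT + βΔS = 3.60 × 10⁻⁴ − 7.02 × 10⁻⁵ = 2.898 × 10⁻⁴, so Δρ ≈ 0.2976 kg m⁻³.
N² = (g/ρ₀)·Δρ/Δz = g·(Δρ/ρ₀)/Δz = 9.8 × 2.898 × 10⁻⁴ / 78 = 3.6411 × 10⁻⁵ s⁻².
N = √(3.6411 × 10⁻⁵) = 6.0342 × 10⁻³ rad s⁻¹ → T = 2π/N = 1.0413 × 10³ s = 17.355 min ≈ 17.4 min.

17.4 min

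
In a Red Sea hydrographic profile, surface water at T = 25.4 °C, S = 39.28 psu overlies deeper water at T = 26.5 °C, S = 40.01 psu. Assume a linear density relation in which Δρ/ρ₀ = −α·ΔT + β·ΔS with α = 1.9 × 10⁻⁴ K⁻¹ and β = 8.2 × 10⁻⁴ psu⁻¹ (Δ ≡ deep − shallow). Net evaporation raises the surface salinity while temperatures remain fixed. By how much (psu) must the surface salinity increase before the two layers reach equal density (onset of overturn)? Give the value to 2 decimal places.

Neutral buoyancy requires −α(T_deep − T_surf) + β(S_deep − S_surf′) = 0.
S_surf′ = S_deep − (α/β)·ΔT = 40.01 − (1.9 × 10⁻⁴/8.2 × 10⁻⁴)·(+1.1) = 39.7551 psu.
Increase required: 39.7551 − 39.28 = 0.4751 psu.

0.48 psu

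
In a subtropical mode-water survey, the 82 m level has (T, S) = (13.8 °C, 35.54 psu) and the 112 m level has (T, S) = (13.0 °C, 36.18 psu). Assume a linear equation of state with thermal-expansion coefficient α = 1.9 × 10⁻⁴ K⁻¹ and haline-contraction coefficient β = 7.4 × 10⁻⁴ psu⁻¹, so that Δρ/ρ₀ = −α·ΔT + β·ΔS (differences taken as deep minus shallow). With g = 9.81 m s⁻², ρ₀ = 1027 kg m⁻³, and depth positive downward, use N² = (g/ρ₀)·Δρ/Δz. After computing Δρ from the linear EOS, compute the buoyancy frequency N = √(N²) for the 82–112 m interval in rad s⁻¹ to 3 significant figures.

0.0143 rad s⁻¹

ΔT = -0.8 K, ΔS = +0.64 psu (deep − shallow).
Δρ/ρ₀ = −αΔT + βΔS = 1.52 × 10⁻⁴ + 4.736 × 10⁻⁴ = 6.256 × 10⁻⁴, so Δρ ≈ 0.6425 kg m⁻³.
N² = (g/ρ₀)·Δρ/Δz = g·(Δρ/ρ₀)/Δz = 9.81 × 6.256 × 10⁻⁴ / 30 = 2.0457 × 10⁻⁴ s⁻².
N = √(2.0457 × 10⁻⁴) = 0.014303 rad s⁻¹ ≈ 0.0143 rad s⁻¹.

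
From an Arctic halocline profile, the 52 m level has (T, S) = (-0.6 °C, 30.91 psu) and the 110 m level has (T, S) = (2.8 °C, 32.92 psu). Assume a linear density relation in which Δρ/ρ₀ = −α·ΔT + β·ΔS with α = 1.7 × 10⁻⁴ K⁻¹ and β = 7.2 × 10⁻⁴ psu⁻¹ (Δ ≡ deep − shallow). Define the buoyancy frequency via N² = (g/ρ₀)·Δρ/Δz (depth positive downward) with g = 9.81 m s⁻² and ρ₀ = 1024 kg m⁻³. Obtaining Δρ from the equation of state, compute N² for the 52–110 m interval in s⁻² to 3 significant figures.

1.47 × 10⁻⁴ s⁻²

ΔT = +3.4 K, ΔS = +2.01 psu (deep − shallow).
Δρ/ρ₀ = −αΔT + βΔS = -5.78 × 10⁻⁴ + 1.4472 × 10⁻³ = 8.692 × 10⁻⁴, so Δρ ≈ 0.8901 kg m⁻³.
N² = (g/ρ₀)·Δρ/Δz = g·(Δρ/ρ₀)/Δz = 9.81 × 8.692 × 10⁻⁴ / 58 = 1.4701 × 10⁻⁴ s⁻² ≈ 1.47 × 10⁻⁴ s⁻².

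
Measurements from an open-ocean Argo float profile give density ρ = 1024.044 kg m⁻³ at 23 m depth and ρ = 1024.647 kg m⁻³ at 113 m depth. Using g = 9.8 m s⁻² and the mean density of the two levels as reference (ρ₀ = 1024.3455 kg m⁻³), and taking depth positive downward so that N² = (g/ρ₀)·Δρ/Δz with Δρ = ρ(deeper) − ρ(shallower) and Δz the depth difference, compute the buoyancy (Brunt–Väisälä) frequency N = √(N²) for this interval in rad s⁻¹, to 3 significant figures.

Δρ = 1024.647 − 1024.044 = 0.603 kg m⁻³ over Δz = 113 − 23 = 90 m.
N² = (9.8/1024.3455) × (0.603/90) = 6.4099 × 10⁻⁵ s⁻².
N = √(6.4099 × 10⁻⁵) = 8.0062 × 10⁻³ rad s⁻¹ ≈ 8.01 × 10⁻³ rad s⁻¹.

8.01 × 10⁻³ rad s⁻¹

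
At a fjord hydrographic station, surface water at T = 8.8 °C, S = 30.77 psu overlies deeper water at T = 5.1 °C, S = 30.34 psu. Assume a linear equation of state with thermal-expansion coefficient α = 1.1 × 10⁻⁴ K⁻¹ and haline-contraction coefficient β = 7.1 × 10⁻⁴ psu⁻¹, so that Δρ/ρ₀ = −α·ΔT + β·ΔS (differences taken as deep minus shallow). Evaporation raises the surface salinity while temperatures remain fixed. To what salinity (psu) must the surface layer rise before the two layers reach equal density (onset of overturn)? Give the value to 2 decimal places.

Neutral buoyancy requires −α(T_deep − T_surf) + β(S_deep − S_surf′) = 0.
S_surf′ = S_deep − (α/β)·ΔT = 30.34 − (1.1 × 10⁻⁴/7.1 × 10⁻⁴)·(-3.7) = 30.9132 psu.
Increase required: 30.9132 − 30.77 = 0.1432 psu.

30.91 psu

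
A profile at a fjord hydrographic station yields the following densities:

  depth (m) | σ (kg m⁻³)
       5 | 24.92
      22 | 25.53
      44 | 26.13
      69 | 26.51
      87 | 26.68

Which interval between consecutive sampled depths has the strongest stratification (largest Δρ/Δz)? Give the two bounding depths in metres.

Compute the density gradient over each adjacent pair:
  5–22 m: Δρ/Δz = 0.61/17 = 0.036 kg m⁻⁴
  22–44 m: Δρ/Δz = 0.60/22 = 0.027 kg m⁻⁴
  44–69 m: Δρ/Δz = 0.38/25 = 0.015 kg m⁻⁴
  69–87 m: Δρ/Δz = 0.17/18 = 9.4 × 10⁻³ kg m⁻⁴
The largest gradient is in the 5–22 m interval — the pycnocline.

5–22 m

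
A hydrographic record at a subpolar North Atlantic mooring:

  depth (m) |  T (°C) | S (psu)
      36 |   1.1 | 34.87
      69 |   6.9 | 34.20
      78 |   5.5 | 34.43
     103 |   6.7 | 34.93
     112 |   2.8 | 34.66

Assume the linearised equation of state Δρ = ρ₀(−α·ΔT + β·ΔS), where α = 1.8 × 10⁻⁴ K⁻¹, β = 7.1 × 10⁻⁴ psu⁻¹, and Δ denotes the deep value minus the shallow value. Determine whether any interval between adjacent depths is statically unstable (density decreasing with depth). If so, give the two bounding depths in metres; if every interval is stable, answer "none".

Evaluate Δρ/ρ₀ = −αΔT + βΔS across each adjacent pair:
  36–69 m: −αΔT+βΔS = −(1.8 × 10⁻⁴)(+5.8)+(7.1 × 10⁻⁴)(-0.67) = -1.5 × 10⁻³ → UNSTABLE
  69–78 m: −αΔT+βΔS = −(1.8 × 10⁻⁴)(-1.4)+(7.1 × 10⁻⁴)(+0.23) = 4.2 × 10⁻⁴ → stable
  78–103 m: −αΔT+βΔS = −(1.8 × 10⁻⁴)(+1.2)+(7.1 × 10⁻⁴)(+0.50) = 1.4 × 10⁻⁴ → stable
  103–112 m: −αΔT+βΔS = −(1.8 × 10⁻⁴)(-3.9)+(7.1 × 10⁻⁴)(-0.27) = 5.1 × 10⁻⁴ → stable
The 36–69 m interval has Δρ < 0: lighter water underlies denser water.

36–69 m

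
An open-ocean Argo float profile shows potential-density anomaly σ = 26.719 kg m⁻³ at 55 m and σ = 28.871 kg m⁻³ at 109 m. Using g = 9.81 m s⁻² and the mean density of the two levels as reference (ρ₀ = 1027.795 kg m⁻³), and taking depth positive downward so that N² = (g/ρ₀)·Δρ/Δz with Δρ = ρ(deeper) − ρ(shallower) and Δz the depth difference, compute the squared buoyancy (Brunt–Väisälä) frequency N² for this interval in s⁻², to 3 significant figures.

Δρ = 1028.871 − 1026.719 = 2.152 kg m⁻³ over Δz = 109 − 55 = 54 m.
N² = (9.81/1027.795) × (2.152/54) = 3.8037 × 10⁻⁴ s⁻² ≈ 3.80 × 10⁻⁴ s⁻².
N² > 0, so the interval is statically stable.

3.80 × 10⁻⁴ s⁻²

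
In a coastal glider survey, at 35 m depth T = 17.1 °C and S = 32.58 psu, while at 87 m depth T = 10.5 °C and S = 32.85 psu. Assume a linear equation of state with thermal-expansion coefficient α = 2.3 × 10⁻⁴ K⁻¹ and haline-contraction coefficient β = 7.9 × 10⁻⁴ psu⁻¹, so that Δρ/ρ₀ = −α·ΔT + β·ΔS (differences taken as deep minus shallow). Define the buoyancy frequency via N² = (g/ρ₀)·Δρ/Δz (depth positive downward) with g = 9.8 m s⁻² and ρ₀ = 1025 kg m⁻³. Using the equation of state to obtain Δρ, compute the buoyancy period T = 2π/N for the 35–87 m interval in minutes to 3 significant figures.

5.80 min

ΔT = -6.6 K, ΔS = +0.27 psu (deep − shallow).
Δρ/ρ₀ = −αΔT + βΔS = 1.518 × 10⁻³ + 2.133 × 10⁻⁴ = 1.7313 × 10⁻³, so Δρ ≈ 1.775 kg m⁻³.
N² = (g/ρ₀)·Δρ/Δz = g·(Δρ/ρ₀)/Δz = 9.8 × 1.7313 × 10⁻³ / 52 = 3.2628 × 10⁻⁴ s⁻².
N = √(3.2628 × 10⁻⁴) = 0.018063 rad s⁻¹ → T = 2π/N = 347.85 s = 5.7975 min ≈ 5.80 min.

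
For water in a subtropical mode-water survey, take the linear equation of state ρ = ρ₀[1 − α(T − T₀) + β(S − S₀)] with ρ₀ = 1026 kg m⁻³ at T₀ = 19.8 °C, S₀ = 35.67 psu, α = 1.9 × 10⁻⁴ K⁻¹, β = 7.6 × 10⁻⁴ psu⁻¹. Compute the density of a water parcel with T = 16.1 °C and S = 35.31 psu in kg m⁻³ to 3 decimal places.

T − T₀ = -3.7 K, S − S₀ = -0.36 psu.
Bracket = 1 − α·(-3.7) + β·(-0.36) = 1 + (4.294 × 10⁻⁴) = 1.0004294.
ρ = 1026 × 1.0004294 = 1026.441 kg m⁻³.

1026.441 kg m⁻³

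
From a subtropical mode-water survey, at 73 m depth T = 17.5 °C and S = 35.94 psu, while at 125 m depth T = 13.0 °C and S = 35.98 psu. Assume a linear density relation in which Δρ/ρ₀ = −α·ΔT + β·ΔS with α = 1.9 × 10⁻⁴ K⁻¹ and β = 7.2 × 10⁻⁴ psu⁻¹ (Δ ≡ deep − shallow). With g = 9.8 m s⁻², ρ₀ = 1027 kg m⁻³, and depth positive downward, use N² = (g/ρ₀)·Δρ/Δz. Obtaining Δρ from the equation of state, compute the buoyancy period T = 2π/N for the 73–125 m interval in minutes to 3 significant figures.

8.11 min

ΔT = -4.5 K, ΔS = +0.04 psu (deep − shallow).
Δρ/ρ₀ = −αΔT + βΔS = 8.55 × 10⁻⁴ + 2.88 × 10⁻⁵ = 8.838 × 10⁻⁴, so Δρ ≈ 0.9077 kg m⁻³.
N² = (g/ρ₀)·Δρ/Δz = g·(Δρ/ρ₀)/Δz = 9.8 × 8.838 × 10⁻⁴ / 52 = 1.6656 × 10⁻⁴ s⁻².
N = √(1.6656 × 10⁻⁴) = 0.012906 rad s⁻¹ → T = 2π/N = 486.84 s = 8.1140 min ≈ 8.11 min.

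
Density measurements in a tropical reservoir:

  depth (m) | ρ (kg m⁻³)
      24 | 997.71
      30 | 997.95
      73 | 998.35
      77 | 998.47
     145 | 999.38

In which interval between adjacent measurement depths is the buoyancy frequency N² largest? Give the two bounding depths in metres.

Compute the density gradient over each adjacent pair:
  24–30 m: Δρ/Δz = 0.24/6 = 0.040 kg m⁻⁴
  30–73 m: Δρ/Δz = 0.40/43 = 9.3 × 10⁻³ kg m⁻⁴
  73–77 m: Δρ/Δz = 0.12/4 = 0.030 kg m⁻⁴
  77–145 m: Δρ/Δz = 0.91/68 = 0.013 kg m⁻⁴
The largest gradient is in the 24–30 m interval — the pycnocline.

24–30 m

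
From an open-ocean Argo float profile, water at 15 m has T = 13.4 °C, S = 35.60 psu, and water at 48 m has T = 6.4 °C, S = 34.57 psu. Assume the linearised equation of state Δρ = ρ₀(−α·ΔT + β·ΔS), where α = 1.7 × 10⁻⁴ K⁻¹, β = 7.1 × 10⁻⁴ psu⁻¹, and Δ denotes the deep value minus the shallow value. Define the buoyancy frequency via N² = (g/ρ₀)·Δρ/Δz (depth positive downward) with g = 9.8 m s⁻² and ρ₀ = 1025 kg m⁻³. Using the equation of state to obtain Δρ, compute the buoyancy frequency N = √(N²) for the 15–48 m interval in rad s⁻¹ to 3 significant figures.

ΔT = -7.0 K, ΔS = -1.03 psu (deep − shallow).
Δρ/ρ₀ = −αΔT + βΔS = 1.19 × 10⁻³ − 7.313 × 10⁻⁴ = 4.587 × 10⁻⁴, so Δρ ≈ 0.4702 kg m⁻³.
N² = (g/ρ₀)·Δρ/Δz = g·(Δρ/ρ₀)/Δz = 9.8 × 4.587 × 10⁻⁴ / 33 = 1.3622 × 10⁻⁴ s⁻².
N = √(1.3622 × 10⁻⁴) = 0.011671 rad s⁻¹ ≈ 0.0117 rad s⁻¹.

0.0117 rad s⁻¹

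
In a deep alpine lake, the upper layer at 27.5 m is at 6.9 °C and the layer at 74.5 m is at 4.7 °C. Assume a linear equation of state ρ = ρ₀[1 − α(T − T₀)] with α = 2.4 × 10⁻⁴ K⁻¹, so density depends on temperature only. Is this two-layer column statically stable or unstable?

ΔT = 4.7 − 6.9 = -2.2 K, so Δρ/ρ₀ = −αΔT = 5.28 × 10⁻⁴.
Δρ/ρ₀ > 0, so Δρ > 0: deeper water is denser → statically stable.

stable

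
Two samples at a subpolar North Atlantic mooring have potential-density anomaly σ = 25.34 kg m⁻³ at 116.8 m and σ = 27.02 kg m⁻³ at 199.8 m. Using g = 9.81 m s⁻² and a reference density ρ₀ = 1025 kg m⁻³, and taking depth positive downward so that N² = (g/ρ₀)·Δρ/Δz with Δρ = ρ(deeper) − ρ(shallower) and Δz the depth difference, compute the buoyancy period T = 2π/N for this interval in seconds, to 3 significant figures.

451 s

Δρ = 1027.02 − 1025.34 = 1.68 kg m⁻³ over Δz = 199.8 − 116.8 = 83 m.
N² = (9.81/1025) × (1.68/83) = 1.9372 × 10⁻⁴ s⁻².
N = √(1.9372 × 10⁻⁴) = 0.013918 rad s⁻¹, so T = 2π/N = 451.44 s ≈ 451 s.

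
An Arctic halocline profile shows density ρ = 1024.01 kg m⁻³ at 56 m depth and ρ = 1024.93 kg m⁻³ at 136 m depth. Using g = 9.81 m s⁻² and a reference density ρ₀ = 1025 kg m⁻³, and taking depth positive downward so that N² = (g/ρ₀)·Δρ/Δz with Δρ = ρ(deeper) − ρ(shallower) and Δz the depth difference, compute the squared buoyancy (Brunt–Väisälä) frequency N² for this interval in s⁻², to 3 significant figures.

1.10 × 10⁻⁴ s⁻²

Δρ = 1024.93 − 1024.01 = 0.92 kg m⁻³ over Δz = 136 − 56 = 80 m.
N² = (9.81/1025) × (0.92/80) = 1.1006 × 10⁻⁴ s⁻² ≈ 1.10 × 10⁻⁴ s⁻².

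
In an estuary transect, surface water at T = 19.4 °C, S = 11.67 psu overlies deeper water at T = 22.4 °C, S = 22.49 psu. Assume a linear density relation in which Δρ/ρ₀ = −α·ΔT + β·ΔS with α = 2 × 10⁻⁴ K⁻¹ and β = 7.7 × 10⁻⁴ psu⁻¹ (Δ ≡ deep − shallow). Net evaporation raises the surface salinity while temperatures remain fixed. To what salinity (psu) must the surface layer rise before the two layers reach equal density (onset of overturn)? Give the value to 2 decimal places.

Neutral buoyancy requires −α(T_deep − T_surf) + β(S_deep − S_surf′) = 0.
S_surf′ = S_deep − (α/β)·ΔT = 22.49 − (2 × 10⁻⁴/7.7 × 10⁻⁴)·(+3.0) = 21.7108 psu.
Increase required: 21.7108 − 11.67 = 10.0408 psu.

21.71 psu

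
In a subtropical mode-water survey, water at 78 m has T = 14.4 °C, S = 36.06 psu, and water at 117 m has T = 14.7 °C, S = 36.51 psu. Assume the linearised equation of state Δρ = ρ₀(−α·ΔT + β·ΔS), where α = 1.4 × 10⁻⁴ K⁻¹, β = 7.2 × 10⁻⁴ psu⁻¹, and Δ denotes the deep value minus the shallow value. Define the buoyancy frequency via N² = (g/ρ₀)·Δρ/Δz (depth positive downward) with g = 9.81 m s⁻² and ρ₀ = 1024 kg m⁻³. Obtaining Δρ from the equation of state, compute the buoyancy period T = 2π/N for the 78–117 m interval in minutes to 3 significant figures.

12.4 min

ΔT = +0.3 K, ΔS = +0.45 psu (deep − shallow).
Δρ/ρ₀ = −αΔT + βΔS = -4.20 × 10⁻⁵ + 3.24 × 10⁻⁴ = 2.82 × 10⁻⁴, so Δρ ≈ 0.2888 kg m⁻³.
N² = (g/ρ₀)·Δρ/Δz = g·(Δρ/ρ₀)/Δz = 9.81 × 2.82 × 10⁻⁴ / 39 = 7.0934 × 10⁻⁵ s⁻².
N = √(7.0934 × 10⁻⁵) = 8.4222 × 10⁻³ rad s⁻¹ → T = 2π/N = 746.03 s = 12.434 min ≈ 12.4 min.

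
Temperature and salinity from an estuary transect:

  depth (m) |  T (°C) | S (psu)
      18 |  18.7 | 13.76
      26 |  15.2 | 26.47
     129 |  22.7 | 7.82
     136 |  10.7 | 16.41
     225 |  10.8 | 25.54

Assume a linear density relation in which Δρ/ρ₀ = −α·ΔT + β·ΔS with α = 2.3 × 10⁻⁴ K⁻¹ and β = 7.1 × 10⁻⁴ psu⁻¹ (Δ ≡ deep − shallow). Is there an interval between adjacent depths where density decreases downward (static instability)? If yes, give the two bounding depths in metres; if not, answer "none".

26–129 m

Evaluate Δρ/ρ₀ = −αΔT + βΔS across each adjacent pair:
  18–26 m: −αΔT+βΔS = −(2.3 × 10⁻⁴)(-3.5)+(7.1 × 10⁻⁴)(+12.71) = 9.8 × 10⁻³ → stable
  26–129 m: −αΔT+βΔS = −(2.3 × 10⁻⁴)(+7.5)+(7.1 × 10⁻⁴)(-18.65) = -0.015 → UNSTABLE
  129–136 m: −αΔT+βΔS = −(2.3 × 10⁻⁴)(-12.0)+(7.1 × 10⁻⁴)(+8.59) = 8.9 × 10⁻³ → stable
  136–225 m: −αΔT+βΔS = −(2.3 × 10⁻⁴)(+0.1)+(7.1 × 10⁻⁴)(+9.13) = 6.5 × 10⁻³ → stable
The 26–129 m interval has Δρ < 0: lighter water underlies denser water.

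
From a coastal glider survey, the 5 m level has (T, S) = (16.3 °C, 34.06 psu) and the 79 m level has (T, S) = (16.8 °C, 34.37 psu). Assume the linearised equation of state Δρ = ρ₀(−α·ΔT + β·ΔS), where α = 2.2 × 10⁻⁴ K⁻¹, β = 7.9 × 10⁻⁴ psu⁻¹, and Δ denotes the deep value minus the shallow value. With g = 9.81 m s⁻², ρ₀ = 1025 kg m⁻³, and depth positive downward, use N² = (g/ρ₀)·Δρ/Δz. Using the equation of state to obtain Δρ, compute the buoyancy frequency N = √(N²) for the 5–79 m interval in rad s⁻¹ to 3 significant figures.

ΔT = +0.5 K, ΔS = +0.31 psu (deep − shallow).
Δρ/ρ₀ = −αΔT + βΔS = -1.10 × 10⁻⁴ + 2.449 × 10⁻⁴ = 1.349 × 10⁻⁴, so Δρ ≈ 0.1383 kg m⁻³.
N² = (g/ρ₀)·Δρ/Δz = g·(Δρ/ρ₀)/Δz = 9.81 × 1.349 × 10⁻⁴ / 74 = 1.7883 × 10⁻⁵ s⁻².
N = √(1.7883 × 10⁻⁵) = 4.2288 × 10⁻³ rad s⁻¹ ≈ 4.23 × 10⁻³ rad s⁻¹.

4.23 × 10⁻³ rad s⁻¹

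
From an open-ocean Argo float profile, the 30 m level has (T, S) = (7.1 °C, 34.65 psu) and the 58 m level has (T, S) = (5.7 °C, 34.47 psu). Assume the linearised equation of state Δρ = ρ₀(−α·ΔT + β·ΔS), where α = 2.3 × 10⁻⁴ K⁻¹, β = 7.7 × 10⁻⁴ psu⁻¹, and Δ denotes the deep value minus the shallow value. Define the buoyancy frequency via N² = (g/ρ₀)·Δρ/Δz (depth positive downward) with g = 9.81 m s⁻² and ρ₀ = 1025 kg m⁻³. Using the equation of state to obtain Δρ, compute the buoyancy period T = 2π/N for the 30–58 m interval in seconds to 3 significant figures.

784 s

ΔT = -1.4 K, ΔS = -0.18 psu (deep − shallow).
Δρ/ρ₀ = −αΔT + βΔS = 3.22 × 10⁻⁴ − 1.386 × 10⁻⁴ = 1.834 × 10⁻⁴, so Δρ ≈ 0.1880 kg m⁻³.
N² = (g/ρ₀)·Δρ/Δz = g·(Δρ/ρ₀)/Δz = 9.81 × 1.834 × 10⁻⁴ / 28 = 6.4255 × 10⁻⁵ s⁻².
N = √(6.4255 × 10⁻⁵) = 8.0159 × 10⁻³ rad s⁻¹ → T = 2π/N = 783.84 s ≈ 784 s.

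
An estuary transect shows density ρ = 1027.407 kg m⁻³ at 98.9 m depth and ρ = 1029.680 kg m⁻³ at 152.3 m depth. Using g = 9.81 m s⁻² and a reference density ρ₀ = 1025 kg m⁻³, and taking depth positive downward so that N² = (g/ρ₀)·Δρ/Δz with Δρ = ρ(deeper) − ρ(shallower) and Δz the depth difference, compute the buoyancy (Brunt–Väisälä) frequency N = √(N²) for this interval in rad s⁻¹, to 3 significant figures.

Δρ = 1029.680 − 1027.407 = 2.273 kg m⁻³ over Δz = 152.3 − 98.9 = 53.4 m.
N² = (9.81/1025) × (2.273/53.4) = 4.0738 × 10⁻⁴ s⁻².
N = √(4.0738 × 10⁻⁴) = 0.020184 rad s⁻¹ ≈ 0.0202 rad s⁻¹.

0.0202 rad s⁻¹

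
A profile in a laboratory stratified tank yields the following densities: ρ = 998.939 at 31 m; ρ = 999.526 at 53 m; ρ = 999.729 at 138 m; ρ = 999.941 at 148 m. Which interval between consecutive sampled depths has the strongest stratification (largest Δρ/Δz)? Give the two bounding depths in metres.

Compute the density gradient over each adjacent pair:
  31–53 m: Δρ/Δz = 0.587/22 = 0.027 kg m⁻⁴
  53–138 m: Δρ/Δz = 0.203/85 = 2.4 × 10⁻³ kg m⁻⁴
  138–148 m: Δρ/Δz = 0.212/10 = 0.021 kg m⁻⁴
The largest gradient is in the 31–53 m interval — the pycnocline.

31–53 m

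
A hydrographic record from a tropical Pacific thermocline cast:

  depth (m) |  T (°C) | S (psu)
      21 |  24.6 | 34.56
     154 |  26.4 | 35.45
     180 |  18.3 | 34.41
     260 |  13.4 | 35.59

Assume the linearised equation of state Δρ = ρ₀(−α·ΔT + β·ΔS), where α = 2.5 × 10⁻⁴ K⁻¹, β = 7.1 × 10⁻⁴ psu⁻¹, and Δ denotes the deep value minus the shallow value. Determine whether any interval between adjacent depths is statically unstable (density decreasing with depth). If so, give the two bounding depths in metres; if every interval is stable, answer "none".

none

Evaluate Δρ/ρ₀ = −αΔT + βΔS across each adjacent pair:
  21–154 m: −αΔT+βΔS = −(2.5 × 10⁻⁴)(+1.8)+(7.1 × 10⁻⁴)(+0.89) = 1.8 × 10⁻⁴ → stable
  154–180 m: −αΔT+βΔS = −(2.5 × 10⁻⁴)(-8.1)+(7.1 × 10⁻⁴)(-1.04) = 1.3 × 10⁻³ → stable
  180–260 m: −αΔT+βΔS = −(2.5 × 10⁻⁴)(-4.9)+(7.1 × 10⁻⁴)(+1.18) = 2.1 × 10⁻³ → stable
Every interval has Δρ > 0: the column is stably stratified throughout.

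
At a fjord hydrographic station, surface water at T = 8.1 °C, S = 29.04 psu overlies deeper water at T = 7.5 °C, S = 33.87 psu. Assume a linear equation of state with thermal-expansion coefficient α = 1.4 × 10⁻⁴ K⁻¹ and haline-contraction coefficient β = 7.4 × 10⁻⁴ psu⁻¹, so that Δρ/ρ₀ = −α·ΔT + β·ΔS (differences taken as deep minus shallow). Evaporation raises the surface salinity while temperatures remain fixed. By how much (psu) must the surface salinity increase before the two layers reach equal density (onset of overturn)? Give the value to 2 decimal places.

4.94 psu

Neutral buoyancy requires −α(T_deep − T_surf) + β(S_deep − S_surf′) = 0.
S_surf′ = S_deep − (α/β)·ΔT = 33.87 − (1.4 × 10⁻⁴/7.4 × 10⁻⁴)·(-0.6) = 33.9835 psu.
Increase required: 33.9835 − 29.04 = 4.9435 psu.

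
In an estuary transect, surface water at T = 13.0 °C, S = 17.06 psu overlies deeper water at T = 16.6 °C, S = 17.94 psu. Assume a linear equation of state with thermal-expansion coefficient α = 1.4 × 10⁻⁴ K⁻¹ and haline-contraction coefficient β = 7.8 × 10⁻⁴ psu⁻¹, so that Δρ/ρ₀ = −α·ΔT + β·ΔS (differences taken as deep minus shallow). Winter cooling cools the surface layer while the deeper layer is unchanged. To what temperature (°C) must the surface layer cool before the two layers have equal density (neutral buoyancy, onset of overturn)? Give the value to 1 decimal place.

Neutral buoyancy requires Δρ = 0, i.e. −α(T_deep − T_surf′) + β(S_deep − S_surf) = 0.
T_surf′ = T_deep − (β/α)·ΔS = 16.6 − (7.8 × 10⁻⁴/1.4 × 10⁻⁴)·(+0.88) = 11.697 °C.
Cooling required: 13.0 − (11.697) = 1.303 °C.

11.7 °C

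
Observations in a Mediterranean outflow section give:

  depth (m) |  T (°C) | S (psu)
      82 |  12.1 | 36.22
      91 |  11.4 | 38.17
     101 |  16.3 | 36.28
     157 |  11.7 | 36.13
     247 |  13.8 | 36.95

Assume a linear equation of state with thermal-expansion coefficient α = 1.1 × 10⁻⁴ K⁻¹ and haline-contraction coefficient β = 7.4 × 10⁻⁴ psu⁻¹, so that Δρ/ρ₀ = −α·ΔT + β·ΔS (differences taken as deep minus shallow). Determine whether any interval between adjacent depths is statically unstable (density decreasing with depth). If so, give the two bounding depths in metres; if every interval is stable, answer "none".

Evaluate Δρ/ρ₀ = −αΔT + βΔS across each adjacent pair:
  82–91 m: −αΔT+βΔS = −(1.1 × 10⁻⁴)(-0.7)+(7.4 × 10⁻⁴)(+1.95) = 1.5 × 10⁻³ → stable
  91–101 m: −αΔT+βΔS = −(1.1 × 10⁻⁴)(+4.9)+(7.4 × 10⁻⁴)(-1.89) = -1.9 × 10⁻³ → UNSTABLE
  101–157 m: −αΔT+βΔS = −(1.1 × 10⁻⁴)(-4.6)+(7.4 × 10⁻⁴)(-0.15) = 3.9 × 10⁻⁴ → stable
  157–247 m: −αΔT+βΔS = −(1.1 × 10⁻⁴)(+2.1)+(7.4 × 10⁻⁴)(+0.82) = 3.8 × 10⁻⁴ → stable
The 91–101 m interval has Δρ < 0: lighter water underlies denser water.

91–101 m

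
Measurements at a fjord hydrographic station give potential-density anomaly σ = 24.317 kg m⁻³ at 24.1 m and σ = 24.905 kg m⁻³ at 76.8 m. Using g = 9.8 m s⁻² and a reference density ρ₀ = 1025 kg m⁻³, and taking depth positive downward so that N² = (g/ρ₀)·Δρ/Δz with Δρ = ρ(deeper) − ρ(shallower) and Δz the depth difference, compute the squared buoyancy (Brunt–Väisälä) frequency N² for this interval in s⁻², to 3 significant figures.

1.07 × 10⁻⁴ s⁻²

Δρ = 1024.905 − 1024.317 = 0.588 kg m⁻³ over Δz = 76.8 − 24.1 = 52.7 m.
N² = (9.8/1025) × (0.588/52.7) = 1.0668 × 10⁻⁴ s⁻² ≈ 1.07 × 10⁻⁴ s⁻².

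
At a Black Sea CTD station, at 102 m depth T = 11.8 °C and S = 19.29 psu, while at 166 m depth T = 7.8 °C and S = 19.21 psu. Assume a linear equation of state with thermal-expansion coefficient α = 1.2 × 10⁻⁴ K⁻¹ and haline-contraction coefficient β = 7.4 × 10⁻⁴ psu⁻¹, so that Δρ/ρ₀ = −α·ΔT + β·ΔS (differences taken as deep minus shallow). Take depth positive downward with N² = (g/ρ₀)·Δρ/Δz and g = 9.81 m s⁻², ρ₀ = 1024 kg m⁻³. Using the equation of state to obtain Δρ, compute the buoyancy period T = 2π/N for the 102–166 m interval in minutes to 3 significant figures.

ΔT = -4.0 K, ΔS = -0.08 psu (deep − shallow).
Δρ/ρ₀ = −αΔT + βΔS = 4.80 × 10⁻⁴ − 5.92 × 10⁻⁵ = 4.208 × 10⁻⁴, so Δρ ≈ 0.4309 kg m⁻³.
N² = (g/ρ₀)·Δρ/Δz = g·(Δρ/ρ₀)/Δz = 9.81 × 4.208 × 10⁻⁴ / 64 = 6.4501 × 10⁻⁵ s⁻².
N = √(6.4501 × 10⁻⁵) = 8.0313 × 10⁻³ rad s⁻¹ → T = 2π/N = 782.34 s = 13.039 min ≈ 13.0 min.

13.0 min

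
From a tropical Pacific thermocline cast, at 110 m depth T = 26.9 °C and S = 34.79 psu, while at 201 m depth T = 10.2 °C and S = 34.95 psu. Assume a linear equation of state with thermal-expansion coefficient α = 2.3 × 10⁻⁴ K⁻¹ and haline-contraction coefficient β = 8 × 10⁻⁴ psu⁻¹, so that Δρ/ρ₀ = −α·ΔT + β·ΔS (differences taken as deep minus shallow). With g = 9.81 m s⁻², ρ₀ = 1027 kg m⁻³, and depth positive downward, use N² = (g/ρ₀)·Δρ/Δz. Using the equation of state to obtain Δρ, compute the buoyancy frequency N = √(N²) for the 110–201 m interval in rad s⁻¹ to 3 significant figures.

0.0207 rad s⁻¹

ΔT = -16.7 K, ΔS = +0.16 psu (deep − shallow).
Δρ/ρ₀ = −αΔT + βΔS = 3.841 × 10⁻³ + 1.28 × 10⁻⁴ = 3.969 × 10⁻³, so Δρ ≈ 4.076 kg m⁻³.
N² = (g/ρ₀)·Δρ/Δz = g·(Δρ/ρ₀)/Δz = 9.81 × 3.969 × 10⁻³ / 91 = 4.2787 × 10⁻⁴ s⁻².
N = √(4.2787 × 10⁻⁴) = 0.020685 rad s⁻¹ ≈ 0.0207 rad s⁻¹.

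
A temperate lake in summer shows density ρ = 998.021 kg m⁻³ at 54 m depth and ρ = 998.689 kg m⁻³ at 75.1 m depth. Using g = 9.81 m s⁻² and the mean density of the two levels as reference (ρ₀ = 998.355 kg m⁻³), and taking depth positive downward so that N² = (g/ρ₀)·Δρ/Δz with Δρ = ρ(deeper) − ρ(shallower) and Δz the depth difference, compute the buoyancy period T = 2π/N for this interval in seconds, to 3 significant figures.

Δρ = 998.689 − 998.021 = 0.668 kg m⁻³ over Δz = 75.1 − 54 = 21.1 m.
N² = (9.81/998.355) × (0.668/21.1) = 3.1108 × 10⁻⁴ s⁻².
N = √(3.1108 × 10⁻⁴) = 0.017637 rad s⁻¹, so T = 2π/N = 356.25 s ≈ 356 s.

356 s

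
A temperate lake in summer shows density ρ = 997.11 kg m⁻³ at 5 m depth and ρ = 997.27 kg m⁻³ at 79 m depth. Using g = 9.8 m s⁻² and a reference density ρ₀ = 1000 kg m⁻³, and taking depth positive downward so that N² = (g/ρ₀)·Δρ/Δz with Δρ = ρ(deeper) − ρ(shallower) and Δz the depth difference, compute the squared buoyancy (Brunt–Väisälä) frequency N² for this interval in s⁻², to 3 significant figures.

Δρ = 997.27 − 997.11 = 0.16 kg m⁻³ over Δz = 79 − 5 = 74 m.
N² = (9.8/1000) × (0.16/74) = 2.1189 × 10⁻⁵ s⁻² ≈ 2.12 × 10⁻⁵ s⁻².
Since Δρ > 0 the layer is stably stratified.

2.12 × 10⁻⁵ s⁻²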